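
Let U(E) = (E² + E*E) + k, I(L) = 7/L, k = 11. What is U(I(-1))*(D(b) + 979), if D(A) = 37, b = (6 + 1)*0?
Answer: 110744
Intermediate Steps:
b = 0 (b = 7*0 = 0)
U(E) = 11 + 2*E² (U(E) = (E² + E*E) + 11 = (E² + E²) + 11 = 2*E² + 11 = 11 + 2*E²)
U(I(-1))*(D(b) + 979) = (11 + 2*(7/(-1))²)*(37 + 979) = (11 + 2*(7*(-1))²)*1016 = (11 + 2*(-7)²)*1016 = (11 + 2*49)*1016 = (11 + 98)*1016 = 109*1016 = 110744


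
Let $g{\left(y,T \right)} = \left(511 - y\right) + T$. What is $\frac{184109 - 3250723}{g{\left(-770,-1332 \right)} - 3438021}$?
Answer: $\frac{1533307}{1719036} \approx 0.89196$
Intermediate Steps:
$g{\left(y,T \right)} = 511 + T - y$
$\frac{184109 - 3250723}{g{\left(-770,-1332 \right)} - 3438021} = \frac{184109 - 3250723}{\left(511 - 1332 - -770\right) - 3438021} = - \frac{3066614}{\left(511 - 1332 + 770\right) - 3438021} = - \frac{3066614}{-51 - 3438021} = - \frac{3066614}{-3438072} = \left(-3066614\right) \left(- \frac{1}{3438072}\right) = \frac{1533307}{1719036}$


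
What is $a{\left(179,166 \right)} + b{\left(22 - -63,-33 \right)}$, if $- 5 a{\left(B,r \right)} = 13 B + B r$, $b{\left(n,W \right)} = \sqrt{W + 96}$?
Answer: $- \frac{32041}{5} + 3 \sqrt{7} \approx -6400.3$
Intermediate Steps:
$b{\left(n,W \right)} = \sqrt{96 + W}$
$a{\left(B,r \right)} = - \frac{13 B}{5} - \frac{B r}{5}$ ($a{\left(B,r \right)} = - \frac{13 B + B r}{5} = - \frac{13 B}{5} - \frac{B r}{5}$)
$a{\left(179,166 \right)} + b{\left(22 - -63,-33 \right)} = \left(- \frac{1}{5}\right) 179 \left(13 + 166\right) + \sqrt{96 - 33} = \left(- \frac{1}{5}\right) 179 \cdot 179 + \sqrt{63} = - \frac{32041}{5} + 3 \sqrt{7}$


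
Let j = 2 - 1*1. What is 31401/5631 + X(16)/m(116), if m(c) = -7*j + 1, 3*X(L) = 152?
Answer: -48449/16893 ≈ -2.8680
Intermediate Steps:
j = 1 (j = 2 - 1 = 1)
X(L) = 152/3 (X(L) = (1/3)*152 = 152/3)
m(c) = -6 (m(c) = -7*1 + 1 = -7 + 1 = -6)
31401/5631 + X(16)/m(116) = 31401/5631 + (152/3)/(-6) = 31401*(1/5631) + (152/3)*(-1/6) = 10467/1877 - 76/9 = -48449/16893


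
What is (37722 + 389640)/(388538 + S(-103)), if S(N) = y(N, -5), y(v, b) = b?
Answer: 142454/129511 ≈ 1.0999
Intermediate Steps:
S(N) = -5
(37722 + 389640)/(388538 + S(-103)) = (37722 + 389640)/(388538 - 5) = 427362/388533 = 427362*(1/388533) = 142454/129511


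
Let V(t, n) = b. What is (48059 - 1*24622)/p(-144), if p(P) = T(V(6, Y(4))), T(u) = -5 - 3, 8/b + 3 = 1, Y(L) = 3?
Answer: -23437/8 ≈ -2929.6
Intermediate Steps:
b = -4 (b = 8/(-3 + 1) = 8/(-2) = 8*(-1/2) = -4)
V(t, n) = -4
T(u) = -8
p(P) = -8
(48059 - 1*24622)/p(-144) = (48059 - 1*24622)/(-8) = (48059 - 24622)*(-1/8) = 23437*(-1/8) = -23437/8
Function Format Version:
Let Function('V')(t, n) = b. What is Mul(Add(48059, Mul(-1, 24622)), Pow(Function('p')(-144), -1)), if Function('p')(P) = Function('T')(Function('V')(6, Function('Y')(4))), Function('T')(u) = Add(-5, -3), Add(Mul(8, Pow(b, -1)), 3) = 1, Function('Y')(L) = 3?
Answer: Rational(-23437, 8) ≈ -2929.6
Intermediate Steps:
b = -4 (b = Mul(8, Pow(Add(-3, 1), -1)) = Mul(8, Pow(-2, -1)) = Mul(8, Rational(-1, 2)) = -4)
Function('V')(t, n) = -4
Function('T')(u) = -8
Function('p')(P) = -8
Mul(Add(48059, Mul(-1, 24622)), Pow(Function('p')(-144), -1)) = Mul(Add(48059, Mul(-1, 24622)), Pow(-8, -1)) = Mul(Add(48059, -24622), Rational(-1, 8)) = Mul(23437, Rational(-1, 8)) = Rational(-23437, 8)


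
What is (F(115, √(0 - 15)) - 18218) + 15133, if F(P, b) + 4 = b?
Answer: -3089 + I*√15 ≈ -3089.0 + 3.873*I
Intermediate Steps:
F(P, b) = -4 + b
(F(115, √(0 - 15)) - 18218) + 15133 = ((-4 + √(0 - 15)) - 18218) + 15133 = ((-4 + √(-15)) - 18218) + 15133 = ((-4 + I*√15) - 18218) + 15133 = (-18222 + I*√15) + 15133 = -3089 + I*√15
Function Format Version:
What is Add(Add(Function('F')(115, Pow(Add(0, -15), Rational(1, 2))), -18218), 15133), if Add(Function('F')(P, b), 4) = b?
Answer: Add(-3089, Mul(I, Pow(15, Rational(1, 2)))) ≈ Add(-3089.0, Mul(3.8730, I))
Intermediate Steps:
Function('F')(P, b) = Add(-4, b)
Add(Add(Function('F')(115, Pow(Add(0, -15), Rational(1, 2))), -18218), 15133) = Add(Add(Add(-4, Pow(Add(0, -15), Rational(1, 2))), -18218), 15133) = Add(Add(Add(-4, Pow(-15, Rational(1, 2))), -18218), 15133) = Add(Add(Add(-4, Mul(I, Pow(15, Rational(1, 2)))), -18218), 15133) = Add(Add(-18222, Mul(I, Pow(15, Rational(1, 2)))), 15133) = Add(-3089, Mul(I, Pow(15, Rational(1, 2))))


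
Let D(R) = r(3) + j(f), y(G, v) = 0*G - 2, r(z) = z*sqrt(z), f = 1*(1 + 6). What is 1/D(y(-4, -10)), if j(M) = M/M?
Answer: -1/26 + 3*sqrt(3)/26 ≈ 0.16139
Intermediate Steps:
f = 7 (f = 1*7 = 7)
j(M) = 1
r(z) = z**(3/2)
y(G, v) = -2 (y(G, v) = 0 - 2 = -2)
D(R) = 1 + 3*sqrt(3) (D(R) = 3**(3/2) + 1 = 3*sqrt(3) + 1 = 1 + 3*sqrt(3))
1/D(y(-4, -10)) = 1/(1 + 3*sqrt(3))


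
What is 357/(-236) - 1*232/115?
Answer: -95807/27140 ≈ -3.5301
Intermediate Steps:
357/(-236) - 1*232/115 = 357*(-1/236) - 232*1/115 = -357/236 - 232/115 = -95807/27140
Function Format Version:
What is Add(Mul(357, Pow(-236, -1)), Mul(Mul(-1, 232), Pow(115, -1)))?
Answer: Rational(-95807, 27140) ≈ -3.5301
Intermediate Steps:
Add(Mul(357, Pow(-236, -1)), Mul(Mul(-1, 232), Pow(115, -1))) = Add(Mul(357, Rational(-1, 236)), Mul(-232, Rational(1, 115))) = Add(Rational(-357, 236), Rational(-232, 115)) = Rational(-95807, 27140)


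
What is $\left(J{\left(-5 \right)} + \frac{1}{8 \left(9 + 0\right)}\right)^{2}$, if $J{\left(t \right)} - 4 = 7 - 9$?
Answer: $\frac{21025}{5184} \approx 4.0557$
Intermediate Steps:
$J{\left(t \right)} = 2$ ($J{\left(t \right)} = 4 + \left(7 - 9\right) = 4 - 2 = 2$)
$\left(J{\left(-5 \right)} + \frac{1}{8 \left(9 + 0\right)}\right)^{2} = \left(2 + \frac{1}{8 \left(9 + 0\right)}\right)^{2} = \left(2 + \frac{1}{8 \cdot 9}\right)^{2} = \left(2 + \frac{1}{72}\right)^{2} = \left(\frac{145}{72}\right)^{2} = \frac{21025}{5184}$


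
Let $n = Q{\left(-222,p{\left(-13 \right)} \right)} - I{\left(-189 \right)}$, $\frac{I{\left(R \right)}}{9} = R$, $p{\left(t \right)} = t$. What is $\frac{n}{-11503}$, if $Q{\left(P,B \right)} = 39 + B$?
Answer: $- \frac{1727}{11503} \approx -0.15013$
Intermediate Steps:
$I{\left(R \right)} = 9 R$
$n = 1727$ ($n = \left(39 - 13\right) - 9 \left(-189\right) = 26 - -1701 = 26 + 1701 = 1727$)
$\frac{n}{-11503} = \frac{1727}{-11503} = 1727 \left(- \frac{1}{11503}\right) = - \frac{1727}{11503}$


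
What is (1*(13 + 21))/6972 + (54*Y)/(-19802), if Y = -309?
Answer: 29252015/34514886 ≈ 0.84752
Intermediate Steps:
(1*(13 + 21))/6972 + (54*Y)/(-19802) = (1*(13 + 21))/6972 + (54*(-309))/(-19802) = (1*34)*(1/6972) - 16686*(-1/19802) = 34*(1/6972) + 8343/9901 = 17/3486 + 8343/9901 = 29252015/34514886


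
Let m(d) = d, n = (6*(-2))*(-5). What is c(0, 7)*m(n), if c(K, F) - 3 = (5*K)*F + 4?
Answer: 420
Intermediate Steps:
n = 60 (n = -12*(-5) = 60)
c(K, F) = 7 + 5*F*K (c(K, F) = 3 + ((5*K)*F + 4) = 3 + (5*F*K + 4) = 3 + (4 + 5*F*K) = 7 + 5*F*K)
c(0, 7)*m(n) = (7 + 5*7*0)*60 = (7 + 0)*60 = 7*60 = 420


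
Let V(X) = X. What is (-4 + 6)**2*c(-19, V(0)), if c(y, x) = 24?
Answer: 96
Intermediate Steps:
(-4 + 6)**2*c(-19, V(0)) = (-4 + 6)**2*24 = 2**2*24 = 4*24 = 96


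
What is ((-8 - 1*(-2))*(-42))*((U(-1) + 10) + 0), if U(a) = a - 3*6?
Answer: -2268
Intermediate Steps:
U(a) = -18 + a (U(a) = a - 18 = -18 + a)
((-8 - 1*(-2))*(-42))*((U(-1) + 10) + 0) = ((-8 - 1*(-2))*(-42))*(((-18 - 1) + 10) + 0) = ((-8 + 2)*(-42))*((-19 + 10) + 0) = (-6*(-42))*(-9 + 0) = 252*(-9) = -2268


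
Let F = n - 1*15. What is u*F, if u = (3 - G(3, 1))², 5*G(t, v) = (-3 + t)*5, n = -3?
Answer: -162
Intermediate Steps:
G(t, v) = -3 + t (G(t, v) = ((-3 + t)*5)/5 = (-15 + 5*t)/5 = -3 + t)
F = -18 (F = -3 - 1*15 = -3 - 15 = -18)
u = 9 (u = (3 - (-3 + 3))² = (3 - 1*0)² = (3 + 0)² = 3² = 9)
u*F = 9*(-18) = -162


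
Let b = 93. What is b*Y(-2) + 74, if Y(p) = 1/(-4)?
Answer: 203/4 ≈ 50.750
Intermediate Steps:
Y(p) = -¼
b*Y(-2) + 74 = 93*(-¼) + 74 = -93/4 + 74 = 203/4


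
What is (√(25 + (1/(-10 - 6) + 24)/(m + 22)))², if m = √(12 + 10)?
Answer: 8783/336 - 383*√22/7392 ≈ 25.897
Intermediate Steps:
m = √22 ≈ 4.6904
(√(25 + (1/(-10 - 6) + 24)/(m + 22)))² = (√(25 + (1/(-10 - 6) + 24)/(√22 + 22)))² = (√(25 + (1/(-16) + 24)/(22 + √22)))² = (√(25 + (-1/16 + 24)/(22 + √22)))² = (√(25 + 383/(16*(22 + √22))))² = 25 + 383/(16*(22 + √22))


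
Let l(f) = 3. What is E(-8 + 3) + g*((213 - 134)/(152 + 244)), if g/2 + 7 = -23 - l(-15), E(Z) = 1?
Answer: -73/6 ≈ -12.167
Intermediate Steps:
g = -66 (g = -14 + 2*(-23 - 1*3) = -14 + 2*(-23 - 3) = -14 + 2*(-26) = -14 - 52 = -66)
E(-8 + 3) + g*((213 - 134)/(152 + 244)) = 1 - 66*(213 - 134)/(152 + 244) = 1 - 5214/396 = 1 - 66*79/396 = 1 - 79/6 = -73/6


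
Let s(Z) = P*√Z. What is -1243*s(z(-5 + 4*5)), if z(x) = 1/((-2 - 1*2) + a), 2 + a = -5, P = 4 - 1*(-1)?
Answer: -565*I*√11 ≈ -1873.9*I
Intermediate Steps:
P = 5 (P = 4 + 1 = 5)
a = -7 (a = -2 - 5 = -7)
z(x) = -1/11 (z(x) = 1/((-2 - 1*2) - 7) = 1/((-2 - 2) - 7) = 1/(-4 - 7) = 1/(-11) = -1/11)
s(Z) = 5*√Z
-1243*s(z(-5 + 4*5)) = -6215*√(-1/11) = -6215*I*√11/11 = -565*I*√11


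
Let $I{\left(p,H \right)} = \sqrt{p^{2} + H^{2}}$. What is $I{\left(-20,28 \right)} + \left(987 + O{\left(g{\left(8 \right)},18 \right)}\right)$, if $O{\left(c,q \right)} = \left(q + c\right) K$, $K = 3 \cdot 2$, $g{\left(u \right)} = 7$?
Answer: $1137 + 4 \sqrt{74} \approx 1171.4$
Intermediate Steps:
$K = 6$
$I{\left(p,H \right)} = \sqrt{H^{2} + p^{2}}$
$O{\left(c,q \right)} = 6 c + 6 q$ ($O{\left(c,q \right)} = \left(q + c\right) 6 = \left(c + q\right) 6 = 6 c + 6 q$)
$I{\left(-20,28 \right)} + \left(987 + O{\left(g{\left(8 \right)},18 \right)}\right) = \sqrt{28^{2} + \left(-20\right)^{2}} + \left(987 + \left(6 \cdot 7 + 6 \cdot 18\right)\right) = \sqrt{784 + 400} + \left(987 + \left(42 + 108\right)\right) = \sqrt{1184} + \left(987 + 150\right) = 4 \sqrt{74} + 1137 = 1137 + 4 \sqrt{74}$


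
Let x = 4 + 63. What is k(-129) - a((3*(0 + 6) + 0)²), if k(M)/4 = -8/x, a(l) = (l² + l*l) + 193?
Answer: -14079747/67 ≈ -2.1015e+5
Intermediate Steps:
x = 67
a(l) = 193 + 2*l² (a(l) = (l² + l²) + 193 = 2*l² + 193 = 193 + 2*l²)
k(M) = -32/67 (k(M) = 4*(-8/67) = -32/67)
k(-129) - a((3*(0 + 6) + 0)²) = -32/67 - (193 + 2*((3*(0 + 6) + 0)²)²) = -32/67 - (193 + 2*((3*6 + 0)²)²) = -32/67 - (193 + 2*((18 + 0)²)²) = -32/67 - (193 + 2*(18²)²) = -32/67 - (193 + 2*324²) = -32/67 - (193 + 2*104976) = -32/67 - (193 + 209952) = -32/67 - 1*210145 = -32/67 - 210145 = -14079747/67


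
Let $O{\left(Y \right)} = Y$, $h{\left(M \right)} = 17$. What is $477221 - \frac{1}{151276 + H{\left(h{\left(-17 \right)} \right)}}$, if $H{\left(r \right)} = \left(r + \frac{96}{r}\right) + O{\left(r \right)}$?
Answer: $\frac{1227587074869}{2572366} \approx 4.7722 \cdot 10^{5}$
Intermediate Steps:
$H{\left(r \right)} = 2 r + \frac{96}{r}$ ($H{\left(r \right)} = \left(r + \frac{96}{r}\right) + r = 2 r + \frac{96}{r}$)
$477221 - \frac{1}{151276 + H{\left(h{\left(-17 \right)} \right)}} = 477221 - \frac{1}{151276 + \left(2 \cdot 17 + \frac{96}{17}\right)} = 477221 - \frac{1}{151276 + \left(34 + 96 \cdot \frac{1}{17}\right)} = 477221 - \frac{1}{151276 + \left(34 + \frac{96}{17}\right)} = 477221 - \frac{1}{151276 + \frac{674}{17}} = 477221 - \frac{1}{\frac{2572366}{17}} = 477221 - \frac{17}{2572366} = \frac{1227587074869}{2572366}$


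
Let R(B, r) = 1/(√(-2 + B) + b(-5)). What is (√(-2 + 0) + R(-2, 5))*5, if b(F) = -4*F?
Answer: 25/101 - 5*I/202 + 5*I*√2 ≈ 0.24752 + 7.0463*I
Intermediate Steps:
R(B, r) = 1/(20 + √(-2 + B)) (R(B, r) = 1/(√(-2 + B) - 4*(-5)) = 1/(√(-2 + B) + 20) = 1/(20 + √(-2 + B)))
(√(-2 + 0) + R(-2, 5))*5 = (√(-2 + 0) + 1/(20 + √(-2 - 2)))*5 = (√(-2) + 1/(20 + √(-4)))*5 = (I*√2 + 1/(20 + 2*I))*5 = (I*√2 + (20 - 2*I)/404)*5 = ((20 - 2*I)/404 + I*√2)*5 = 5*(20 - 2*I)/404 + 5*I*√2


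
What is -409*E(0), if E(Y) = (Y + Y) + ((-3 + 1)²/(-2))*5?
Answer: 4090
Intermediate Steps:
E(Y) = -10 + 2*Y (E(Y) = 2*Y + ((-2)²*(-½))*5 = 2*Y + (4*(-½))*5 = 2*Y - 2*5 = 2*Y - 10 = -10 + 2*Y)
-409*E(0) = -409*(-10 + 2*0) = -409*(-10 + 0) = -409*(-10) = 4090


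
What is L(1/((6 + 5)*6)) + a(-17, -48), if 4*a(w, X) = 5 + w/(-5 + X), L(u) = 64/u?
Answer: 447885/106 ≈ 4225.3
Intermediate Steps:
a(w, X) = 5/4 + w/(4*(-5 + X)) (a(w, X) = (5 + w/(-5 + X))/4 = 5/4 + w/(4*(-5 + X)))
L(1/((6 + 5)*6)) + a(-17, -48) = 64/(1/((6 + 5)*6)) + (-25 - 17 + 5*(-48))/(4*(-5 - 48)) = 64/(1/(11*6)) + (¼)*(-25 - 17 - 240)/(-53) = 64/(1/66) + (¼)*(-1/53)*(-282) = 64/(1/66) + 141/106 = 64*66 + 141/106 = 4224 + 141/106 = 447885/106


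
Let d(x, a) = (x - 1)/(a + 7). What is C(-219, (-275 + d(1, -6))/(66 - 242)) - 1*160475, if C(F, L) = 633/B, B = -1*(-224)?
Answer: -35945767/224 ≈ -1.6047e+5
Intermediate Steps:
d(x, a) = (-1 + x)/(7 + a)
B = 224
C(F, L) = 633/224
C(-219, (-275 + d(1, -6))/(66 - 242)) - 1*160475 = 633/224 - 1*160475 = 633/224 - 160475 = -35945767/224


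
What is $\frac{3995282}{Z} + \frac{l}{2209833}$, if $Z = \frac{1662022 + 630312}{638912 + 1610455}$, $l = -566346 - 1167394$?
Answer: $\frac{9929722922987173171}{2532837660111} \approx 3.9204 \cdot 10^{6}$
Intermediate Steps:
$l = -1733740$
$Z = \frac{2292334}{2249367} \approx 1.0191$
$\frac{3995282}{Z} + \frac{l}{2209833} = \frac{3995282}{\frac{2292334}{2249367}} - \frac{1733740}{2209833} = 3995282 \cdot \frac{2249367}{2292334} - \frac{1733740}{2209833} = \frac{4493427743247}{1146167} - \frac{1733740}{2209833} = \frac{9929722922987173171}{2532837660111}$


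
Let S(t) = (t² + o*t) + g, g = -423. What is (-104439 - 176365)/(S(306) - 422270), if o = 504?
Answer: 280804/174833 ≈ 1.6061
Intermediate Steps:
S(t) = -423 + t² + 504*t (S(t) = (t² + 504*t) - 423 = -423 + t² + 504*t)
(-104439 - 176365)/(S(306) - 422270) = (-104439 - 176365)/((-423 + 306² + 504*306) - 422270) = -280804/((-423 + 93636 + 154224) - 422270) = -280804/(247437 - 422270) = -280804/(-174833) = -280804*(-1/174833) = 280804/174833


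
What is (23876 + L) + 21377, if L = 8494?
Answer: 53747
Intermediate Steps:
(23876 + L) + 21377 = (23876 + 8494) + 21377 = 32370 + 21377 = 53747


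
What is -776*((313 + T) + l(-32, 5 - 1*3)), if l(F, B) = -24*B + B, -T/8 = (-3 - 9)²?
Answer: 686760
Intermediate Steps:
T = -1152 (T = -8*(-3 - 9)² = -8*(-12)² = -8*144 = -1152)
l(F, B) = -23*B
-776*((313 + T) + l(-32, 5 - 1*3)) = -776*((313 - 1152) - 23*(5 - 1*3)) = -776*(-839 - 23*(5 - 3)) = -776*(-839 - 23*2) = -776*(-839 - 46) = -776*(-885) = 686760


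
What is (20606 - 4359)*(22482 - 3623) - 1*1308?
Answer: 306400865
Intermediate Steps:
(20606 - 4359)*(22482 - 3623) - 1*1308 = 16247*18859 - 1308 = 306402173 - 1308 = 306400865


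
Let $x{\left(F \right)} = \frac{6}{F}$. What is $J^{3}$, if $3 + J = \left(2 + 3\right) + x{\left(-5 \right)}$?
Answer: $\frac{64}{125} \approx 0.512$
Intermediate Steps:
$J = \frac{4}{5}$ ($J = -3 + \left(\left(2 + 3\right) + \frac{6}{-5}\right) = -3 + \left(5 + 6 \left(- \frac{1}{5}\right)\right) = -3 + \left(5 - \frac{6}{5}\right) = -3 + \frac{19}{5} = \frac{4}{5} \approx 0.8$)
$J^{3} = \left(\frac{4}{5}\right)^{3} = \frac{64}{125}$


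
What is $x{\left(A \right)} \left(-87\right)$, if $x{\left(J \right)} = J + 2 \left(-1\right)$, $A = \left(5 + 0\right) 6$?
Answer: $-2436$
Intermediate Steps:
$A = 30$ ($A = 5 \cdot 6 = 30$)
$x{\left(J \right)} = -2 + J$ ($x{\left(J \right)} = J - 2 = -2 + J$)
$x{\left(A \right)} \left(-87\right) = \left(-2 + 30\right) \left(-87\right) = 28 \left(-87\right) = -2436$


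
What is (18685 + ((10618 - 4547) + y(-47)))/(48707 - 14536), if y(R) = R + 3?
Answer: 24712/34171 ≈ 0.72319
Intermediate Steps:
y(R) = 3 + R
(18685 + ((10618 - 4547) + y(-47)))/(48707 - 14536) = (18685 + ((10618 - 4547) + (3 - 47)))/(48707 - 14536) = (18685 + (6071 - 44))/34171 = (18685 + 6027)*(1/34171) = 24712*(1/34171) = 24712/34171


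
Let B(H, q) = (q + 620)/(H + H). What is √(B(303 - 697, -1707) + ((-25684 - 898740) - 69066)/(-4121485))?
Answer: √170925581328813267/324773018 ≈ 1.2730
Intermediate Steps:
B(H, q) = (620 + q)/(2*H) (B(H, q) = (620 + q)/((2*H)) = (620 + q)*(1/(2*H)) = (620 + q)/(2*H))
√(B(303 - 697, -1707) + ((-25684 - 898740) - 69066)/(-4121485)) = √((620 - 1707)/(2*(303 - 697)) + ((-25684 - 898740) - 69066)/(-4121485)) = √((½)*(-1087)/(-394) + (-924424 - 69066)*(-1/4121485)) = √((½)*(-1/394)*(-1087) - 993490*(-1/4121485)) = √(1087/788 + 198698/824297) = √(1052584863/649546036) = √170925581328813267/324773018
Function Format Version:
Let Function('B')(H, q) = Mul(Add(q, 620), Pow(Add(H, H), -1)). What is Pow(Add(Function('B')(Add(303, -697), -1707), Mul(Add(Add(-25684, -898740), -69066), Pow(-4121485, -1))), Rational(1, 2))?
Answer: Mul(Rational(1, 324773018), Pow(170925581328813267, Rational(1, 2))) ≈ 1.2730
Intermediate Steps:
Function('B')(H, q) = Mul(Rational(1, 2), Pow(H, -1), Add(620, q)) (Function('B')(H, q) = Mul(Add(620, q), Pow(Mul(2, H), -1)) = Mul(Add(620, q), Mul(Rational(1, 2), Pow(H, -1))) = Mul(Rational(1, 2), Pow(H, -1), Add(620, q)))
Pow(Add(Function('B')(Add(303, -697), -1707), Mul(Add(Add(-25684, -898740), -69066), Pow(-4121485, -1))), Rational(1, 2)) = Pow(Add(Mul(Rational(1, 2), Pow(Add(303, -697), -1), Add(620, -1707)), Mul(Add(Add(-25684, -898740), -69066), Pow(-4121485, -1))), Rational(1, 2)) = Pow(Add(Mul(Rational(1, 2), Pow(-394, -1), -1087), Mul(Add(-924424, -69066), Rational(-1, 4121485))), Rational(1, 2)) = Pow(Add(Mul(Rational(1, 2), Rational(-1, 394), -1087), Mul(-993490, Rational(-1, 4121485))), Rational(1, 2)) = Pow(Add(Rational(1087, 788), Rational(198698, 824297)), Rational(1, 2)) = Pow(Rational(1052584863, 649546036), Rational(1, 2)) = Mul(Rational(1, 324773018), Pow(170925581328813267, Rational(1, 2)))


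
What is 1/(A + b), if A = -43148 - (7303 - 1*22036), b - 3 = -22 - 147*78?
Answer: -1/39900 ≈ -2.5063e-5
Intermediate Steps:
b = -11485 (b = 3 + (-22 - 147*78) = 3 + (-22 - 11466) = 3 - 11488 = -11485)
A = -28415 (A = -43148 - (7303 - 22036) = -43148 - 1*(-14733) = -43148 + 14733 = -28415)
1/(A + b) = 1/(-28415 - 11485) = 1/(-39900) = -1/39900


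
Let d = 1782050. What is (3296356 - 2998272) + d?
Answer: 2080134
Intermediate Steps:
(3296356 - 2998272) + d = (3296356 - 2998272) + 1782050 = 298084 + 1782050 = 2080134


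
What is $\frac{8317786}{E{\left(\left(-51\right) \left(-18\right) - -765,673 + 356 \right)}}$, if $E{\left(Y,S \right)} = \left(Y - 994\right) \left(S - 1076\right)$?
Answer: $- \frac{8317786}{32383} \approx -256.86$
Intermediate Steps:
$E{\left(Y,S \right)} = \left(-1076 + S\right) \left(-994 + Y\right)$ ($E{\left(Y,S \right)} = \left(-994 + Y\right) \left(-1076 + S\right) = \left(-1076 + S\right) \left(-994 + Y\right)$)
$\frac{8317786}{E{\left(\left(-51\right) \left(-18\right) - -765,673 + 356 \right)}} = \frac{8317786}{1069544 - 1076 \left(\left(-51\right) \left(-18\right) - -765\right) - 994 \left(673 + 356\right) + \left(673 + 356\right) \left(\left(-51\right) \left(-18\right) - -765\right)} = \frac{8317786}{1069544 - 1076 \left(918 + 765\right) - 1022826 + 1029 \left(918 + 765\right)} = \frac{8317786}{1069544 - 1810908 - 1022826 + 1029 \cdot 1683} = \frac{8317786}{1069544 - 1810908 - 1022826 + 1731807} = \frac{8317786}{-32383} = 8317786 \left(- \frac{1}{32383}\right) = - \frac{8317786}{32383}$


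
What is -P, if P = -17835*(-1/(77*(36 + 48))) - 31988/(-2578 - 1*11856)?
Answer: -11055447/2222836 ≈ -4.9736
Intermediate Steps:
P = 11055447/2222836 (P = -17835/(84*(-77)) - 31988/(-2578 - 11856) = -17835/(-6468) - 31988/(-14434) = -17835*(-1/6468) - 31988*(-1/14434) = 5945/2156 + 15994/7217 = 11055447/2222836 ≈ 4.9736)
-P = -1*11055447/2222836 = -11055447/2222836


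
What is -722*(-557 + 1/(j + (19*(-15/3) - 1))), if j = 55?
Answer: 16489036/41 ≈ 4.0217e+5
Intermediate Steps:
-722*(-557 + 1/(j + (19*(-15/3) - 1))) = -722*(-557 + 1/(55 + (19*(-15/3) - 1))) = -722*(-557 + 1/(55 + (19*(-15*1/3) - 1))) = -722*(-557 + 1/(55 + (19*(-5) - 1))) = -722*(-557 + 1/(55 + (-95 - 1))) = -722*(-557 + 1/(55 - 96)) = -722*(-557 + 1/(-41)) = -722*(-557 - 1/41) = -722*(-22838/41) = 16489036/41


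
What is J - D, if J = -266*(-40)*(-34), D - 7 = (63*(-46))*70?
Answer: -158907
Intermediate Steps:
D = -202853 (D = 7 + (63*(-46))*70 = 7 - 2898*70 = 7 - 202860 = -202853)
J = -361760 (J = 10640*(-34) = -361760)
J - D = -361760 - 1*(-202853) = -361760 + 202853 = -158907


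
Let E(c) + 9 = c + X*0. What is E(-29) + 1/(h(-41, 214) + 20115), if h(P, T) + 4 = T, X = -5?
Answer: -772349/20325 ≈ -38.000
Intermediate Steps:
h(P, T) = -4 + T
E(c) = -9 + c (E(c) = -9 + (c - 5*0) = -9 + (c + 0) = -9 + c)
E(-29) + 1/(h(-41, 214) + 20115) = (-9 - 29) + 1/((-4 + 214) + 20115) = -38 + 1/(210 + 20115) = -38 + 1/20325 = -772349/20325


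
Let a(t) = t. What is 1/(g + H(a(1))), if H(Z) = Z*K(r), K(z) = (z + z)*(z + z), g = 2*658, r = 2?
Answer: 1/1332 ≈ 0.00075075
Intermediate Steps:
g = 1316
K(z) = 4*z**2 (K(z) = (2*z)*(2*z) = 4*z**2)
H(Z) = 16*Z (H(Z) = Z*(4*2**2) = Z*(4*4) = Z*16 = 16*Z)
1/(g + H(a(1))) = 1/(1316 + 16*1) = 1/(1316 + 16) = 1/1332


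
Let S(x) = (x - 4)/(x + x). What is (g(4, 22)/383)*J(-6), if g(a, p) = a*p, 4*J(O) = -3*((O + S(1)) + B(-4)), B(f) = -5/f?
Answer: 825/766 ≈ 1.0770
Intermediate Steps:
S(x) = (-4 + x)/(2*x) (S(x) = (-4 + x)/((2*x)) = (-4 + x)*(1/(2*x)) = (-4 + x)/(2*x))
J(O) = 3/16 - 3*O/4 (J(O) = (-3*((O + (½)*(-4 + 1)/1) - 5/(-4)))/4 = (-3*((O + (½)*1*(-3)) - 5*(-¼)))/4 = (-3*((O - 3/2) + 5/4))/4 = (-3*((-3/2 + O) + 5/4))/4 = (-3*(-¼ + O))/4 = (¾ - 3*O)/4 = 3/16 - 3*O/4)
(g(4, 22)/383)*J(-6) = ((4*22)/383)*(3/16 - ¾*(-6)) = (88*(1/383))*(3/16 + 9/2) = (88/383)*(75/16) = 825/766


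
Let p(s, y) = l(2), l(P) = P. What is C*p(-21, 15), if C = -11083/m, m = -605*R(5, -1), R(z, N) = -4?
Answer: -11083/1210 ≈ -9.1595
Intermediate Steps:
m = 2420 (m = -605*(-4) = 2420)
p(s, y) = 2
C = -11083/2420 ≈ -4.5798
C*p(-21, 15) = -11083/2420*2 = -11083/1210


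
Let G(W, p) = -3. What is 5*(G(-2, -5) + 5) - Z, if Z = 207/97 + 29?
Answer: -2050/97 ≈ -21.134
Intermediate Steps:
Z = 3020/97 (Z = 207*(1/97) + 29 = 207/97 + 29 = 3020/97 ≈ 31.134)
5*(G(-2, -5) + 5) - Z = 5*(-3 + 5) - 1*3020/97 = 5*2 - 3020/97 = 10 - 3020/97 = -2050/97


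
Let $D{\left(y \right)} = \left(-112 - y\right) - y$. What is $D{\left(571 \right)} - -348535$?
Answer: $347281$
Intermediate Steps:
$D{\left(y \right)} = -112 - 2 y$
$D{\left(571 \right)} - -348535 = \left(-112 - 1142\right) - -348535 = \left(-112 - 1142\right) + 348535 = -1254 + 348535 = 347281$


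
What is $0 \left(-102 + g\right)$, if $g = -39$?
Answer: $0$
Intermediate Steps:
$0 \left(-102 + g\right) = 0 \left(-102 - 39\right) = 0 \left(-141\right) = 0$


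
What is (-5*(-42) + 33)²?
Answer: 59049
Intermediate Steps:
(-5*(-42) + 33)² = (210 + 33)² = 243² = 59049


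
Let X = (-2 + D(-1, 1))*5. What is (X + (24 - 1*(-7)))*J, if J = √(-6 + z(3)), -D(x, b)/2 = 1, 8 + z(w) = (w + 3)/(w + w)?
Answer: 11*I*√13 ≈ 39.661*I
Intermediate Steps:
z(w) = -8 + (3 + w)/(2*w) (z(w) = -8 + (w + 3)/(w + w) = -8 + (3 + w)/((2*w)) = -8 + (3 + w)*(1/(2*w)) = -8 + (3 + w)/(2*w))
D(x, b) = -2 (D(x, b) = -2*1 = -2)
J = I*√13 (J = √(-6 + (3/2)*(1 - 5*3)/3) = √(-6 + (3/2)*(⅓)*(1 - 15)) = √(-6 + (3/2)*(⅓)*(-14)) = √(-6 - 7) = √(-13) = I*√13 ≈ 3.6056*I)
X = -20 (X = (-2 - 2)*5 = -4*5 = -20)
(X + (24 - 1*(-7)))*J = (-20 + (24 - 1*(-7)))*(I*√13) = (-20 + (24 + 7))*(I*√13) = (-20 + 31)*(I*√13) = 11*(I*√13) = 11*I*√13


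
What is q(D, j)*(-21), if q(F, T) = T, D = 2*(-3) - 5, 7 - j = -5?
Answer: -252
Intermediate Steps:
j = 12 (j = 7 - 1*(-5) = 7 + 5 = 12)
D = -11 (D = -6 - 5 = -11)
q(D, j)*(-21) = 12*(-21) = -252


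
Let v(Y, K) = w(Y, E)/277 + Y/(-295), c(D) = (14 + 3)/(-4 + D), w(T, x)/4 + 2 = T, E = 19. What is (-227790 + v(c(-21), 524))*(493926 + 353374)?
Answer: -15771525970809092/81715 ≈ -1.9301e+11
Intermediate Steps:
w(T, x) = -8 + 4*T
c(D) = 17/(-4 + D)
v(Y, K) = -8/277 + 903*Y/81715 (v(Y, K) = (-8 + 4*Y)/277 + Y/(-295) = (-8 + 4*Y)*(1/277) + Y*(-1/295) = (-8/277 + 4*Y/277) - Y/295 = -8/277 + 903*Y/81715)
(-227790 + v(c(-21), 524))*(493926 + 353374) = (-227790 + (-8/277 + 903*(17/(-4 - 21))/81715))*(493926 + 353374) = (-227790 + (-8/277 + 903*(17/(-25))/81715))*847300 = (-227790 + (-8/277 + 903*(17*(-1/25))/81715))*847300 = (-227790 + (-8/277 + (903/81715)*(-17/25)))*847300 = (-227790 + (-8/277 - 15351/2042875))*847300 = (-227790 - 74351/2042875)*847300 = -465346570601/2042875*847300 = -15771525970809092/81715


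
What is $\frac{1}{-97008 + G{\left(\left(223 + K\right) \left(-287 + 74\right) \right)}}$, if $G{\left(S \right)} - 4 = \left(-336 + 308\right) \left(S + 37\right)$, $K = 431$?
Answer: $\frac{1}{3802416} \approx 2.6299 \cdot 10^{-7}$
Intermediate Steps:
$G{\left(S \right)} = -1032 - 28 S$ ($G{\left(S \right)} = 4 + \left(-336 + 308\right) \left(S + 37\right) = 4 - 28 \left(37 + S\right) = 4 - \left(1036 + 28 S\right) = -1032 - 28 S$)
$\frac{1}{-97008 + G{\left(\left(223 + K\right) \left(-287 + 74\right) \right)}} = \frac{1}{-97008 - \left(1032 + 28 \left(223 + 431\right) \left(-287 + 74\right)\right)} = \frac{1}{-97008 - \left(1032 + 28 \cdot 654 \left(-213\right)\right)} = \frac{1}{-97008 - -3899424} = \frac{1}{-97008 + \left(-1032 + 3900456\right)} = \frac{1}{-97008 + 3899424} = \frac{1}{3802416}$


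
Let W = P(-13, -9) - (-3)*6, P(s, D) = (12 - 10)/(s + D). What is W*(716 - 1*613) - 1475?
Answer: 4066/11 ≈ 369.64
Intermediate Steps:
P(s, D) = 2/(D + s)
W = 197/11 (W = 2/(-9 - 13) - (-3)*6 = 2/(-22) - 1*(-18) = 2*(-1/22) + 18 = -1/11 + 18 = 197/11 ≈ 17.909)
W*(716 - 1*613) - 1475 = 197*(716 - 1*613)/11 - 1475 = 197*(716 - 613)/11 - 1475 = (197/11)*103 - 1475 = 20291/11 - 1475 = 4066/11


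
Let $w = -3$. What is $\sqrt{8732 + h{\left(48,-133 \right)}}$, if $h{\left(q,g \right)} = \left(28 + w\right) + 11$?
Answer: $8 \sqrt{137} \approx 93.638$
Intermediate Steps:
$h{\left(q,g \right)} = 36$ ($h{\left(q,g \right)} = \left(28 - 3\right) + 11 = 25 + 11 = 36$)
$\sqrt{8732 + h{\left(48,-133 \right)}} = \sqrt{8732 + 36} = \sqrt{8768} = 8 \sqrt{137}$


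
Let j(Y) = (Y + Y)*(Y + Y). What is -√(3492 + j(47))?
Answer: -2*√3082 ≈ -111.03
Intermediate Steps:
j(Y) = 4*Y² (j(Y) = (2*Y)*(2*Y) = 4*Y²)
-√(3492 + j(47)) = -√(3492 + 4*47²) = -√(3492 + 4*2209) = -√(3492 + 8836) = -√12328 = -2*√3082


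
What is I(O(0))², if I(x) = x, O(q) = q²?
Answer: 0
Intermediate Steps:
I(O(0))² = (0²)² = 0² = 0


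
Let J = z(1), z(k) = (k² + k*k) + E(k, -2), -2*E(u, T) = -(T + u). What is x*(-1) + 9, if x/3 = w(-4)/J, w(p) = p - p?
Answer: 9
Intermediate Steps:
E(u, T) = T/2 + u/2 (E(u, T) = -(-1)*(T + u)/2 = -(-T - u)/2 = T/2 + u/2)
w(p) = 0
z(k) = -1 + k/2 + 2*k² (z(k) = (k² + k*k) + ((½)*(-2) + k/2) = (k² + k²) + (-1 + k/2) = 2*k² + (-1 + k/2) = -1 + k/2 + 2*k²)
J = 3/2 (J = -1 + (½)*1 + 2*1² = -1 + ½ + 2*1 = -1 + ½ + 2 = 3/2 ≈ 1.5000)
x = 0 (x = 3*(0/(3/2)) = 3*(0*(⅔)) = 3*0 = 0)
x*(-1) + 9 = 0*(-1) + 9 = 0 + 9 = 9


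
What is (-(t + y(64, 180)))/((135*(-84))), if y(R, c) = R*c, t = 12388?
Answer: 5977/2835 ≈ 2.1083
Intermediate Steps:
(-(t + y(64, 180)))/((135*(-84))) = (-(12388 + 64*180))/((135*(-84))) = -(12388 + 11520)/(-11340) = -1*23908*(-1/11340) = -23908*(-1/11340) = 5977/2835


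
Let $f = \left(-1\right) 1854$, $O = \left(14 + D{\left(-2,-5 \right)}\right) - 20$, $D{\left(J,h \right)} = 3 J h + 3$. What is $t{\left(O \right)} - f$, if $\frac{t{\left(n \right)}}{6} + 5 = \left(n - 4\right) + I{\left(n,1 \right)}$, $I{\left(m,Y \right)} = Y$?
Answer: $1968$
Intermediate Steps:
$D{\left(J,h \right)} = 3 + 3 J h$ ($D{\left(J,h \right)} = 3 J h + 3 = 3 + 3 J h$)
$O = 27$ ($O = \left(14 + \left(3 + 3 \left(-2\right) \left(-5\right)\right)\right) - 20 = \left(14 + \left(3 + 30\right)\right) - 20 = \left(14 + 33\right) - 20 = 47 - 20 = 27$)
$t{\left(n \right)} = -48 + 6 n$ ($t{\left(n \right)} = -30 + 6 \left(\left(n - 4\right) + 1\right) = -30 + 6 \left(\left(-4 + n\right) + 1\right) = -30 + 6 \left(-3 + n\right) = -30 + \left(-18 + 6 n\right) = -48 + 6 n$)
$f = -1854$
$t{\left(O \right)} - f = \left(-48 + 6 \cdot 27\right) - -1854 = \left(-48 + 162\right) + 1854 = 114 + 1854 = 1968$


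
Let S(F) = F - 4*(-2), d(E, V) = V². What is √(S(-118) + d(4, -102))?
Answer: √10294 ≈ 101.46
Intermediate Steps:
S(F) = 8 + F (S(F) = F + 8 = 8 + F)
√(S(-118) + d(4, -102)) = √((8 - 118) + (-102)²) = √(-110 + 10404) = √10294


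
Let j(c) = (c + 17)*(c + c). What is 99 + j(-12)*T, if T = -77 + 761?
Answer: -81981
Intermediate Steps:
j(c) = 2*c*(17 + c) (j(c) = (17 + c)*(2*c) = 2*c*(17 + c))
T = 684
99 + j(-12)*T = 99 + (2*(-12)*(17 - 12))*684 = 99 + (2*(-12)*5)*684 = 99 - 120*684 = 99 - 82080 = -81981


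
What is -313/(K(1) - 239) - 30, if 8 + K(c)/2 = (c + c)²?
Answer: -7097/247 ≈ -28.733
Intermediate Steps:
K(c) = -16 + 8*c² (K(c) = -16 + 2*(c + c)² = -16 + 2*(2*c)² = -16 + 2*(4*c²) = -16 + 8*c²)
-313/(K(1) - 239) - 30 = -313/((-16 + 8*1²) - 239) - 30 = -313/((-16 + 8*1) - 239) - 30 = -313/((-16 + 8) - 239) - 30 = -313/(-8 - 239) - 30 = -313/(-247) - 30 = -313*(-1/247) - 30 = 313/247 - 30 = -7097/247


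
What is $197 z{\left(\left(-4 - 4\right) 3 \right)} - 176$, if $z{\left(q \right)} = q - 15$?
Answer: $-7859$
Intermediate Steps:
$z{\left(q \right)} = -15 + q$
$197 z{\left(\left(-4 - 4\right) 3 \right)} - 176 = 197 \left(-15 + \left(-4 - 4\right) 3\right) - 176 = 197 \left(-15 - 24\right) - 176 = 197 \left(-39\right) - 176 = -7683 - 176 = -7859$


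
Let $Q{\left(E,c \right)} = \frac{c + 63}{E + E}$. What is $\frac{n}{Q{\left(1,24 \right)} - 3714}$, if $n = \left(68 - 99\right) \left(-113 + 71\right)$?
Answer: $- \frac{868}{2447} \approx -0.35472$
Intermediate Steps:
$Q{\left(E,c \right)} = \frac{63 + c}{2 E}$
$n = 1302$ ($n = \left(-31\right) \left(-42\right) = 1302$)
$\frac{n}{Q{\left(1,24 \right)} - 3714} = \frac{1}{\frac{63 + 24}{2 \cdot 1} - 3714} \cdot 1302 = \frac{1}{\frac{1}{2} \cdot 1 \cdot 87 - 3714} \cdot 1302 = \frac{1}{\frac{87}{2} - 3714} \cdot 1302 = \frac{1}{- \frac{7341}{2}} \cdot 1302 = \left(- \frac{2}{7341}\right) 1302 = - \frac{868}{2447}$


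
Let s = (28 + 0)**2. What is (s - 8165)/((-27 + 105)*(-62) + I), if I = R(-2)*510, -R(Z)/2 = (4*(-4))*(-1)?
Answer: 7381/21156 ≈ 0.34888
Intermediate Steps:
s = 784 (s = 28**2 = 784)
R(Z) = -32 (R(Z) = -2*4*(-4)*(-1) = -(-32)*(-1) = -2*16 = -32)
I = -16320 (I = -32*510 = -16320)
(s - 8165)/((-27 + 105)*(-62) + I) = (784 - 8165)/((-27 + 105)*(-62) - 16320) = -7381/(78*(-62) - 16320) = -7381/(-4836 - 16320) = -7381/(-21156) = -7381*(-1/21156) = 7381/21156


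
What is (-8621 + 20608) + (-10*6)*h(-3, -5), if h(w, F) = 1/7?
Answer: 83849/7 ≈ 11978.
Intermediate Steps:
h(w, F) = ⅐
(-8621 + 20608) + (-10*6)*h(-3, -5) = (-8621 + 20608) - 10*6*(⅐) = 11987 - 60*⅐ = 11987 - 60/7 = 83849/7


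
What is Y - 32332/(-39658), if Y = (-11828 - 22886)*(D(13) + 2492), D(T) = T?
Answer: -1724301468364/19829 ≈ -8.6959e+7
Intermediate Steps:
Y = -86958570 (Y = (-11828 - 22886)*(13 + 2492) = -34714*2505 = -86958570)
Y - 32332/(-39658) = -86958570 - 32332/(-39658) = -86958570 - 32332*(-1/39658) = -86958570 + 16166/19829 = -1724301468364/19829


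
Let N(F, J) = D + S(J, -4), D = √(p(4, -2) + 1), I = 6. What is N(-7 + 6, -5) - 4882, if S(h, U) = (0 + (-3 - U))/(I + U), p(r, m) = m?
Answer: -9763/2 + I ≈ -4881.5 + 1.0*I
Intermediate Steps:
S(h, U) = (-3 - U)/(6 + U) (S(h, U) = (0 + (-3 - U))/(6 + U) = (-3 - U)/(6 + U))
D = I (D = √(-2 + 1) = √(-1) = I ≈ 1.0*I)
N(F, J) = ½ + I (N(F, J) = I + (-3 - 1*(-4))/(6 - 4) = I + (-3 + 4)/2 = I + (½)*1 = I + ½ = ½ + I)
N(-7 + 6, -5) - 4882 = (½ + I) - 4882 = -9763/2 + I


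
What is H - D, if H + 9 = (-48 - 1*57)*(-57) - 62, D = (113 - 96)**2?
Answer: 5625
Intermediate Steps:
D = 289 (D = 17**2 = 289)
H = 5914 (H = -9 + ((-48 - 1*57)*(-57) - 62) = -9 + ((-48 - 57)*(-57) - 62) = -9 + (-105*(-57) - 62) = -9 + (5985 - 62) = -9 + 5923 = 5914)
H - D = 5914 - 1*289 = 5914 - 289 = 5625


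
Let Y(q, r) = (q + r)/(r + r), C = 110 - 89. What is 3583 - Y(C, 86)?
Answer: 616169/172 ≈ 3582.4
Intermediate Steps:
C = 21
Y(q, r) = (q + r)/(2*r) (Y(q, r) = (q + r)/((2*r)) = (q + r)*(1/(2*r)) = (q + r)/(2*r))
3583 - Y(C, 86) = 3583 - (21 + 86)/(2*86) = 3583 - 107/(2*86) = 3583 - 1*107/172 = 3583 - 107/172 = 616169/172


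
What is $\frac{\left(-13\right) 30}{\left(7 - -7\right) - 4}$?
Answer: $-39$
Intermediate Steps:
$\frac{\left(-13\right) 30}{\left(7 - -7\right) - 4} = - \frac{390}{\left(7 + 7\right) - 4} = - \frac{390}{14 - 4} = - \frac{390}{10} = \left(-390\right) \frac{1}{10} = -39$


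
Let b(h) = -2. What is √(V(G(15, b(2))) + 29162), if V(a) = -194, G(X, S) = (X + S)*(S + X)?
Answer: 2*√7242 ≈ 170.20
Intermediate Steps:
G(X, S) = (S + X)² (G(X, S) = (S + X)*(S + X) = (S + X)²)
√(V(G(15, b(2))) + 29162) = √(-194 + 29162) = √28968 = 2*√7242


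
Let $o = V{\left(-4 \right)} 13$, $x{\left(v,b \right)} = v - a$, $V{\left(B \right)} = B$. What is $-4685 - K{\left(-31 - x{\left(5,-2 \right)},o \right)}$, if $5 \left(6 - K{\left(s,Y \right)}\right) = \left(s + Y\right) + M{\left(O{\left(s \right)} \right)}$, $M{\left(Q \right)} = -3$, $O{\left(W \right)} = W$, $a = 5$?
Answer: $- \frac{23541}{5} \approx -4708.2$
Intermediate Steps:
$x{\left(v,b \right)} = -5 + v$ ($x{\left(v,b \right)} = v - 5 = -5 + v$)
$o = -52$ ($o = \left(-4\right) 13 = -52$)
$K{\left(s,Y \right)} = \frac{33}{5} - \frac{Y}{5} - \frac{s}{5}$ ($K{\left(s,Y \right)} = 6 - \frac{\left(s + Y\right) - 3}{5} = 6 - \frac{\left(Y + s\right) - 3}{5} = 6 - \frac{-3 + Y + s}{5} = 6 - \left(- \frac{3}{5} + \frac{Y}{5} + \frac{s}{5}\right) = \frac{33}{5} - \frac{Y}{5} - \frac{s}{5}$)
$-4685 - K{\left(-31 - x{\left(5,-2 \right)},o \right)} = -4685 - \left(\frac{33}{5} - - \frac{52}{5} - \frac{-31 - \left(-5 + 5\right)}{5}\right) = -4685 - \left(\frac{33}{5} + \frac{52}{5} - \frac{-31 - 0}{5}\right) = -4685 - \left(\frac{33}{5} + \frac{52}{5} - \frac{-31 + 0}{5}\right) = -4685 - \left(\frac{33}{5} + \frac{52}{5} - - \frac{31}{5}\right) = -4685 - \left(\frac{33}{5} + \frac{52}{5} + \frac{31}{5}\right) = -4685 - \frac{116}{5} = - \frac{23541}{5}$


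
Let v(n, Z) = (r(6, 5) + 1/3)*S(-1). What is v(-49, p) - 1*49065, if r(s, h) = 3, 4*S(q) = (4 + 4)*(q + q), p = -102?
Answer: -147235/3 ≈ -49078.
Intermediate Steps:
S(q) = 4*q (S(q) = ((4 + 4)*(q + q))/4 = (8*(2*q))/4 = (16*q)/4 = 4*q)
v(n, Z) = -40/3 (v(n, Z) = (3 + 1/3)*(4*(-1)) = (3 + 1/3)*(-4) = (10/3)*(-4) = -40/3)
v(-49, p) - 1*49065 = -40/3 - 1*49065 = -40/3 - 49065 = -147235/3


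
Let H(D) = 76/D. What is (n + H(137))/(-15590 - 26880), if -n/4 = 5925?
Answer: 1623412/2909195 ≈ 0.55803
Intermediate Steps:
n = -23700 (n = -4*5925 = -23700)
(n + H(137))/(-15590 - 26880) = (-23700 + 76/137)/(-15590 - 26880) = (-23700 + 76*(1/137))/(-42470) = (-23700 + 76/137)*(-1/42470) = -3246824/137*(-1/42470) = 1623412/2909195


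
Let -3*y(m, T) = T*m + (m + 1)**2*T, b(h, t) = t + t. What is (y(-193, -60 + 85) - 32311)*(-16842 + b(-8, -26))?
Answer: 17125582952/3 ≈ 5.7085e+9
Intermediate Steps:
b(h, t) = 2*t
y(m, T) = -T*m/3 - T*(1 + m)**2/3 (y(m, T) = -(T*m + (m + 1)**2*T)/3 = -(T*m + (1 + m)**2*T)/3 = -(T*m + T*(1 + m)**2)/3 = -T*m/3 - T*(1 + m)**2/3)
(y(-193, -60 + 85) - 32311)*(-16842 + b(-8, -26)) = (-(-60 + 85)*(-193 + (1 - 193)**2)/3 - 32311)*(-16842 + 2*(-26)) = (-1/3*25*(-193 + (-192)**2) - 32311)*(-16842 - 52) = (-1/3*25*(-193 + 36864) - 32311)*(-16894) = (-1/3*25*36671 - 32311)*(-16894) = (-916775/3 - 32311)*(-16894) = -1013708/3*(-16894) = 17125582952/3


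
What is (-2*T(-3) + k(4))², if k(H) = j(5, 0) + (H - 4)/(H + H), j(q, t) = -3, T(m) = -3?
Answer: 9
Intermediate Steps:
k(H) = -3 + (-4 + H)/(2*H) (k(H) = -3 + (H - 4)/(H + H) = -3 + (-4 + H)/((2*H)) = -3 + (-4 + H)*(1/(2*H)) = -3 + (-4 + H)/(2*H))
(-2*T(-3) + k(4))² = (-2*(-3) + (-5/2 - 2/4))² = (6 + (-5/2 - 2*¼))² = (6 + (-5/2 - ½))² = (6 - 3)² = 3² = 9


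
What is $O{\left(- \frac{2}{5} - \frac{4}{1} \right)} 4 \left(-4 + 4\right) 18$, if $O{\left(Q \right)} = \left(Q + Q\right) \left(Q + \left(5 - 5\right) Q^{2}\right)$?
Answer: $0$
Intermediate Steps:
$O{\left(Q \right)} = 2 Q^{2}$ ($O{\left(Q \right)} = 2 Q \left(Q + 0 Q^{2}\right) = 2 Q \left(Q + 0\right) = 2 Q Q = 2 Q^{2}$)
$O{\left(- \frac{2}{5} - \frac{4}{1} \right)} 4 \left(-4 + 4\right) 18 = 2 \left(- \frac{2}{5} - \frac{4}{1}\right)^{2} \cdot 4 \left(-4 + 4\right) 18 = 2 \left(\left(-2\right) \frac{1}{5} - 4\right)^{2} \cdot 4 \cdot 0 \cdot 18 = 2 \left(- \frac{2}{5} - 4\right)^{2} \cdot 0 \cdot 18 = 2 \left(- \frac{22}{5}\right)^{2} \cdot 0 \cdot 18 = 2 \cdot \frac{484}{25} \cdot 0 \cdot 18 = \frac{968}{25} \cdot 0 \cdot 18 = 0 \cdot 18 = 0$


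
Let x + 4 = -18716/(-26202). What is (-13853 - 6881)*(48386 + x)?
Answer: -13142493463960/13101 ≈ -1.0032e+9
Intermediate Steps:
x = -43046/13101 (x = -4 - 18716/(-26202) = -4 - 18716*(-1/26202) = -4 + 9358/13101 = -43046/13101 ≈ -3.2857)
(-13853 - 6881)*(48386 + x) = (-13853 - 6881)*(48386 - 43046/13101) = -20734*633861940/13101 = -13142493463960/13101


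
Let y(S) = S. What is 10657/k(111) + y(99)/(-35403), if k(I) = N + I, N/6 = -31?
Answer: -125765732/885075 ≈ -142.10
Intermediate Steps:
N = -186 (N = 6*(-31) = -186)
k(I) = -186 + I
10657/k(111) + y(99)/(-35403) = 10657/(-186 + 111) + 99/(-35403) = 10657/(-75) + 99*(-1/35403) = 10657*(-1/75) - 33/11801 = -10657/75 - 33/11801 = -125765732/885075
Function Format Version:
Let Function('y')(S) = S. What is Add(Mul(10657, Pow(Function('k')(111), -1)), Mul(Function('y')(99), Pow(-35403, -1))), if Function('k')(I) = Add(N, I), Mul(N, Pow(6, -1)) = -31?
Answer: Rational(-125765732, 885075) ≈ -142.10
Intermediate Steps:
N = -186 (N = Mul(6, -31) = -186)
Function('k')(I) = Add(-186, I)
Add(Mul(10657, Pow(Function('k')(111), -1)), Mul(Function('y')(99), Pow(-35403, -1))) = Add(Mul(10657, Pow(Add(-186, 111), -1)), Mul(99, Pow(-35403, -1))) = Add(Mul(10657, Pow(-75, -1)), Mul(99, Rational(-1, 35403))) = Add(Mul(10657, Rational(-1, 75)), Rational(-33, 11801)) = Add(Rational(-10657, 75), Rational(-33, 11801)) = Rational(-125765732, 885075)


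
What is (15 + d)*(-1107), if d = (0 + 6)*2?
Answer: -29889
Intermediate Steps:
d = 12 (d = 6*2 = 12)
(15 + d)*(-1107) = (15 + 12)*(-1107) = 27*(-1107) = -29889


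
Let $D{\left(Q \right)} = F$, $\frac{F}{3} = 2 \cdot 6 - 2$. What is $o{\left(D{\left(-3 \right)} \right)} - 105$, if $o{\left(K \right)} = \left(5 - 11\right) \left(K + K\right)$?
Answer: $-465$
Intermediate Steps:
$F = 30$ ($F = 3 \left(2 \cdot 6 - 2\right) = 3 \left(12 - 2\right) = 3 \cdot 10 = 30$)
$D{\left(Q \right)} = 30$
$o{\left(K \right)} = - 12 K$ ($o{\left(K \right)} = - 6 \cdot 2 K = - 12 K$)
$o{\left(D{\left(-3 \right)} \right)} - 105 = \left(-12\right) 30 - 105 = -360 - 105 = -465$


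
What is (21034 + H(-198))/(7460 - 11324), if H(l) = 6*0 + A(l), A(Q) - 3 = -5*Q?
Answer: -22027/3864 ≈ -5.7006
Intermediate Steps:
A(Q) = 3 - 5*Q
H(l) = 3 - 5*l (H(l) = 6*0 + (3 - 5*l) = 0 + (3 - 5*l) = 3 - 5*l)
(21034 + H(-198))/(7460 - 11324) = (21034 + (3 - 5*(-198)))/(7460 - 11324) = (21034 + (3 + 990))/(-3864) = (21034 + 993)*(-1/3864) = 22027*(-1/3864) = -22027/3864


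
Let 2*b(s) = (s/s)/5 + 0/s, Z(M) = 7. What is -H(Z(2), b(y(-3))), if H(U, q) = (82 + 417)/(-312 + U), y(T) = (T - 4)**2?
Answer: 499/305 ≈ 1.6361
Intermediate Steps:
y(T) = (-4 + T)**2
b(s) = 1/10 (b(s) = ((s/s)/5 + 0/s)/2 = (1*(1/5) + 0)/2 = (1/5 + 0)/2 = (1/2)*(1/5) = 1/10)
H(U, q) = 499/(-312 + U)
-H(Z(2), b(y(-3))) = -499/(-312 + 7) = -499/(-305) = -499*(-1)/305 = -1*(-499/305) = 499/305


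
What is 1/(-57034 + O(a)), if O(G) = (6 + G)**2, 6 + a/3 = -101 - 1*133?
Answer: 1/452762 ≈ 2.2087e-6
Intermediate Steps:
a = -720 (a = -18 + 3*(-101 - 1*133) = -18 + 3*(-101 - 133) = -18 + 3*(-234) = -18 - 702 = -720)
1/(-57034 + O(a)) = 1/(-57034 + (6 - 720)**2) = 1/(-57034 + (-714)**2) = 1/(-57034 + 509796) = 1/452762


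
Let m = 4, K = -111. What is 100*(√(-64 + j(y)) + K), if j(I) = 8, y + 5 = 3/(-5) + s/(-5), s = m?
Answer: -11100 + 200*I*√14 ≈ -11100.0 + 748.33*I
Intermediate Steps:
s = 4
y = -32/5 (y = -5 + (3/(-5) + 4/(-5)) = -5 + (3*(-⅕) + 4*(-⅕)) = -5 + (-⅗ - ⅘) = -5 - 7/5 = -32/5 ≈ -6.4000)
100*(√(-64 + j(y)) + K) = 100*(√(-64 + 8) - 111) = 100*(√(-56) - 111) = 100*(2*I*√14 - 111) = 100*(-111 + 2*I*√14) = -11100 + 200*I*√14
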